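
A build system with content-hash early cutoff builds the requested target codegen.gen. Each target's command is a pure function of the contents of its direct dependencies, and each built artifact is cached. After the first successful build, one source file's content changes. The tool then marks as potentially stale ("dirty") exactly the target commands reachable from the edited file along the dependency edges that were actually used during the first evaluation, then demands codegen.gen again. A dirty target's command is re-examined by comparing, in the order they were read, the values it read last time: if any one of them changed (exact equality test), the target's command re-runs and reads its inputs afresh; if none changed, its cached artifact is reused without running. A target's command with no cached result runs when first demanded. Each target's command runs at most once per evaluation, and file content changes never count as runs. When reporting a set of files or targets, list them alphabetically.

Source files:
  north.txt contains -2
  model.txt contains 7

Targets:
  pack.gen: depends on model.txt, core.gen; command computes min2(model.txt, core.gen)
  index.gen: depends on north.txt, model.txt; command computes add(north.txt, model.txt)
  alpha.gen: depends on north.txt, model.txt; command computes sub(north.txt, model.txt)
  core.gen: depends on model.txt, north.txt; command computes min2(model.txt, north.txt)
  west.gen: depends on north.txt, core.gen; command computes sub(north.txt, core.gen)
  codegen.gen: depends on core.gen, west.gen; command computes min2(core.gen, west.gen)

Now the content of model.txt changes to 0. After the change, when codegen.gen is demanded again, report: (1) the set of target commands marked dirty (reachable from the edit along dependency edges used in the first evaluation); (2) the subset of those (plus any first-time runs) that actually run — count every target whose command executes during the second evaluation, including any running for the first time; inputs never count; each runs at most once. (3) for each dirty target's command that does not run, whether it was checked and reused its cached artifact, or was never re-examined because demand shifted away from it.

Marked dirty: codegen.gen, core.gen, west.gen.
Target commands that run: core.gen — 1 in total.
Checked but reused from cache: codegen.gen, west.gen.
Key observation: the change is absorbed at core.gen — it re-runs but produces the same value, and the output's value is unchanged.

First evaluation (everything demanded from the output):
  core.gen = min2(7, -2) = -2
  west.gen = sub(-2, -2) = 0
  codegen.gen = min2(-2, 0) = -2

Propagation after the edit:
  core.gen: runs — model.txt 7->0; result -2 (same value as before).
  west.gen: checked — values it read are unchanged (north.txt unchanged, core.gen unchanged); reused cached 0 without running.
  codegen.gen: checked — values it read are unchanged (core.gen unchanged, west.gen unchanged); reused cached -2 without running.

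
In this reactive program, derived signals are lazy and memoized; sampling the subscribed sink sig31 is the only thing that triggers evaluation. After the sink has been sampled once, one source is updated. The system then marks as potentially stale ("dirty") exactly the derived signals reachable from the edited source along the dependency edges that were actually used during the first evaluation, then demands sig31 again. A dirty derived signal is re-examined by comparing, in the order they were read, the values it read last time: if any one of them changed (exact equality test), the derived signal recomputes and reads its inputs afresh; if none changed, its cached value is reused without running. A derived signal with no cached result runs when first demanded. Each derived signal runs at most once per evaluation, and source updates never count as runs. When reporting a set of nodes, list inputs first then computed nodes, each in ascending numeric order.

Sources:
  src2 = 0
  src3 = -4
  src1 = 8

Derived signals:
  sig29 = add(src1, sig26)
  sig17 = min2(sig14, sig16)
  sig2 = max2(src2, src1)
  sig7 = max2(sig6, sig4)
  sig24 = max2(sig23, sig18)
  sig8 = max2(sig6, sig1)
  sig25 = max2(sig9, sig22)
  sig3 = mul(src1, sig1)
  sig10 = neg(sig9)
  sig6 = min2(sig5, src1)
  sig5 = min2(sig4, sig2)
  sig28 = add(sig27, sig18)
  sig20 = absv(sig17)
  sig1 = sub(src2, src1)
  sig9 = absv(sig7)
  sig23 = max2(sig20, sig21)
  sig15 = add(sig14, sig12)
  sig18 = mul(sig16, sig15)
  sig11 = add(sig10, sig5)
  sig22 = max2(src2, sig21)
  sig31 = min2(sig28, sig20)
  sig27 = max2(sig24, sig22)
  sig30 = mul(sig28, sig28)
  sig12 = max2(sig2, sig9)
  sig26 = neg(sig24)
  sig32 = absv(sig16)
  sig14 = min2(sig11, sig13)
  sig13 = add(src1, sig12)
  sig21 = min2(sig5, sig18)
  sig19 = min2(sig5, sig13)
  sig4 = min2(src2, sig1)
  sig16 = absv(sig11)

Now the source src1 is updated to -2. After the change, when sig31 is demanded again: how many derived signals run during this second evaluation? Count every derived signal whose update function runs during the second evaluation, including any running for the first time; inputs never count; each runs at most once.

24 derived signals run: sig1, sig2, sig4, sig5, sig6, sig7, sig9, sig10, sig11, sig12, sig13, sig14, sig15, sig16, sig17, sig18, sig20, sig21, sig22, sig23, sig24, sig27, sig28, sig31.

First demand of the output computes:
  sig1 = sub(0, 8) = -8
  sig2 = max2(0, 8) = 8
  sig4 = min2(0, -8) = -8
  sig5 = min2(-8, 8) = -8
  sig6 = min2(-8, 8) = -8
  sig7 = max2(-8, -8) = -8
  sig9 = absv(-8) = 8
  sig10 = neg(8) = -8
  sig11 = add(-8, -8) = -16
  sig12 = max2(8, 8) = 8
  sig13 = add(8, 8) = 16
  sig14 = min2(-16, 16) = -16
  sig15 = add(-16, 8) = -8
  sig16 = absv(-16) = 16
  sig17 = min2(-16, 16) = -16
  sig18 = mul(16, -8) = -128
  sig20 = absv(-16) = 16
  sig21 = min2(-8, -128) = -128
  sig22 = max2(0, -128) = 0
  sig23 = max2(16, -128) = 16
  sig24 = max2(16, -128) = 16
  sig27 = max2(16, 0) = 16
  sig28 = add(16, -128) = -112
  sig31 = min2(-112, 16) = -112

After the edit, cleaning proceeds:
  sig1: a read changed (src1 8->-2) — executes, giving 2.
  sig2: a read changed (src1 8->-2) — executes, giving 0.
  sig4: a read changed (sig1 -8->2) — executes, giving 0.
  sig5: a read changed (sig4 -8->0; sig2 8->0) — executes, giving 0.
  sig6: a read changed (sig5 -8->0; src1 8->-2) — executes, giving -2.
  sig7: a read changed (sig6 -8->-2; sig4 -8->0) — executes, giving 0.
  sig9: a read changed (sig7 -8->0) — executes, giving 0.
  sig10: a read changed (sig9 8->0) — executes, giving 0.
  sig11: a read changed (sig10 -8->0; sig5 -8->0) — executes, giving 0.
  sig12: a read changed (sig2 8->0; sig9 8->0) — executes, giving 0.
  sig13: a read changed (src1 8->-2; sig12 8->0) — executes, giving -2.
  sig14: a read changed (sig11 -16->0; sig13 16->-2) — executes, giving -2.
  sig15: a read changed (sig14 -16->-2; sig12 8->0) — executes, giving -2.
  sig16: a read changed (sig11 -16->0) — executes, giving 0.
  sig17: a read changed (sig14 -16->-2; sig16 16->0) — executes, giving -2.
  sig18: a read changed (sig16 16->0; sig15 -8->-2) — executes, giving 0.
  sig20: a read changed (sig17 -16->-2) — executes, giving 2.
  sig21: a read changed (sig5 -8->0; sig18 -128->0) — executes, giving 0.
  sig22: a read changed (sig21 -128->0) — executes, giving 0 — identical to its old value.
  sig23: a read changed (sig20 16->2; sig21 -128->0) — executes, giving 2.
  sig24: a read changed (sig23 16->2; sig18 -128->0) — executes, giving 2.
  sig27: a read changed (sig24 16->2) — executes, giving 2.
  sig28: a read changed (sig27 16->2; sig18 -128->0) — executes, giving 2.
  sig31: a read changed (sig28 -112->2; sig20 16->2) — executes, giving 2.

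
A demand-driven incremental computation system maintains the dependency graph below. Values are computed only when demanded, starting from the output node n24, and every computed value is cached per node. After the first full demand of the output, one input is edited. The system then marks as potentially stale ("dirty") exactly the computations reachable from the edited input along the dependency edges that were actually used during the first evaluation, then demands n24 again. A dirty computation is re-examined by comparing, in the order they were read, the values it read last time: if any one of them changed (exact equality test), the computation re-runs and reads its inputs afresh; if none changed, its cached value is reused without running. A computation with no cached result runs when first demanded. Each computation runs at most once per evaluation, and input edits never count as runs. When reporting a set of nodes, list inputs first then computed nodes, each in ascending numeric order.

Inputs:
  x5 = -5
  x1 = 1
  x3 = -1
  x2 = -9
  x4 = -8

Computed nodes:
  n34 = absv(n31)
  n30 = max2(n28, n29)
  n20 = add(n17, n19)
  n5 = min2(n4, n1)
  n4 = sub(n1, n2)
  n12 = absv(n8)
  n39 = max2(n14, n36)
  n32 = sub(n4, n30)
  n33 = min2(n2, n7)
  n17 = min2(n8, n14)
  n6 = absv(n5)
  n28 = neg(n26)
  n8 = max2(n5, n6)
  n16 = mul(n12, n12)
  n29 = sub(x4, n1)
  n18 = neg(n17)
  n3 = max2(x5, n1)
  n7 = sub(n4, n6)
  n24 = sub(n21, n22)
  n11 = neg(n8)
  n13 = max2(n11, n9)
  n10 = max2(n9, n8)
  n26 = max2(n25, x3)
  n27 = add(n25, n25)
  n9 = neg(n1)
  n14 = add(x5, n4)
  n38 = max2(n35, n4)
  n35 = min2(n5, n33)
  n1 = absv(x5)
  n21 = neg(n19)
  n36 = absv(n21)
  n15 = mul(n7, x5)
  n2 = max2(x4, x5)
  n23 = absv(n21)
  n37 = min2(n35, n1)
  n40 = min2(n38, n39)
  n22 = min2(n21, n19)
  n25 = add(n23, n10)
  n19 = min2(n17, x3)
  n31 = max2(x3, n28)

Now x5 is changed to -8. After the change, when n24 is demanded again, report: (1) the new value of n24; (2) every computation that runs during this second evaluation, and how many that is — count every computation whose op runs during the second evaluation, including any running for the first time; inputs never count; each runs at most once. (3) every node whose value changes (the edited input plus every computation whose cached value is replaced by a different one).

New value of n24: 2.
Computations that run: n1, n2, n4, n5, n6, n8, n14, n17, n19 — 9 in total.
Values that change: x5, n1, n2, n4, n5, n6, n8, n14, n17.
Key observation: the change is absorbed at n19 — it re-runs but produces the same value, and the output's value is unchanged.

First evaluation (everything demanded from the output):
  n1 = absv(-5) = 5
  n2 = max2(-8, -5) = -5
  n4 = sub(5, -5) = 10
  n5 = min2(10, 5) = 5
  n6 = absv(5) = 5
  n8 = max2(5, 5) = 5
  n14 = add(-5, 10) = 5
  n17 = min2(5, 5) = 5
  n19 = min2(5, -1) = -1
  n21 = neg(-1) = 1
  n22 = min2(1, -1) = -1
  n24 = sub(1, -1) = 2

Propagation after the edit:
  n1: runs — x5 -5->-8; result 8.
  n2: runs — x5 -5->-8; result -8.
  n4: runs — n1 5->8; n2 -5->-8; result 16.
  n5: runs — n4 10->16; n1 5->8; result 8.
  n6: runs — n5 5->8; result 8.
  n8: runs — n5 5->8; n6 5->8; result 8.
  n14: runs — x5 -5->-8; n4 10->16; result 8.
  n17: runs — n8 5->8; n14 5->8; result 8.
  n19: runs — n17 5->8; result -1 (same value as before).
  n21: checked — values it read are unchanged (n19 unchanged); reused cached 1 without running.
  n22: checked — values it read are unchanged (n21 unchanged, n19 unchanged); reused cached -1 without running.
  n24: checked — values it read are unchanged (n21 unchanged, n22 unchanged); reused cached 2 without running.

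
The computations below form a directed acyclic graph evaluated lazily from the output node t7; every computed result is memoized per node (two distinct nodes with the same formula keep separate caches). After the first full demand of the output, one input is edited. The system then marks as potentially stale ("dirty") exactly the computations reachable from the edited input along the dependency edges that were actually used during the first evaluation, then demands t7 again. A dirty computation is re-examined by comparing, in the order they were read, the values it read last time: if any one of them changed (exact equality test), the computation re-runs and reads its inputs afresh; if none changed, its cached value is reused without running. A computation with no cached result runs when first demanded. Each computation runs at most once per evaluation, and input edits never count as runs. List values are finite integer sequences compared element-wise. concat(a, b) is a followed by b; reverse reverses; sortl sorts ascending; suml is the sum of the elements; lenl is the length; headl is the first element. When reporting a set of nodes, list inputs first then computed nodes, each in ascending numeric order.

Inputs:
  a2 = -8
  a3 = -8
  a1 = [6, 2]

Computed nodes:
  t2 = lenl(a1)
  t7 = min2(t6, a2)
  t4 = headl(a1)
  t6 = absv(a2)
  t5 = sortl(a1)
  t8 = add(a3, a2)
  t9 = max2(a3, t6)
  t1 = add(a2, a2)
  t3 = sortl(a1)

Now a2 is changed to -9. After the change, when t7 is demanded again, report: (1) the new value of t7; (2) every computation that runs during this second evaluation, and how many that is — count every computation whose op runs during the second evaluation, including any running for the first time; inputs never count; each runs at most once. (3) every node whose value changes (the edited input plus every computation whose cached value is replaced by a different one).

Demanding t7 again yields -9.
2 computations run: t6, t7.
The nodes whose values change: a2, t6, t7.

First demand of the output computes:
  t6 = absv(-8) = 8
  t7 = min2(8, -8) = -8

After the edit, cleaning proceeds:
  t6: a read changed (a2 -8->-9) — executes, giving 9.
  t7: a read changed (t6 8->9; a2 -8->-9) — executes, giving -9.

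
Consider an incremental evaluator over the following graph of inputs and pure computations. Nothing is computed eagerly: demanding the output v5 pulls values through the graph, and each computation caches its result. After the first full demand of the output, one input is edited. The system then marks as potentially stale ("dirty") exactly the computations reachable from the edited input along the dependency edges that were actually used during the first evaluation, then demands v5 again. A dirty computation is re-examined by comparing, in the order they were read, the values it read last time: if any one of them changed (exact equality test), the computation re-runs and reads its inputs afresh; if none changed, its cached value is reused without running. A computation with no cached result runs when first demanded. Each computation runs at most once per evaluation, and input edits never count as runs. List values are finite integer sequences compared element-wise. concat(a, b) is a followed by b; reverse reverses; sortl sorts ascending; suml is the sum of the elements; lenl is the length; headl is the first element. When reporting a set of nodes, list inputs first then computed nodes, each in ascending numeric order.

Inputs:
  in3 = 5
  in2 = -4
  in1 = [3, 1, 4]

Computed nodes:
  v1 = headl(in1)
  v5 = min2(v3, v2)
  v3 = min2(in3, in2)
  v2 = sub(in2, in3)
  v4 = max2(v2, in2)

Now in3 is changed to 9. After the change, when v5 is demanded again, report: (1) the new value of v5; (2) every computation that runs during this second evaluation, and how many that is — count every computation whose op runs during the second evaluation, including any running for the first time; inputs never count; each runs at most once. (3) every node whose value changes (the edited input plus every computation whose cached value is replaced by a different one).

v5 now evaluates to -13.
Run set: v2, v3, v5 (3 run).
Changed values: in3, v2, v5.

Initial pass — values computed on the first demand:
  v2 = sub(-4, 5) = -9
  v3 = min2(5, -4) = -4
  v5 = min2(-4, -9) = -9

Second demand — change propagation:
  v2: re-runs because in3 5->9; new result -13.
  v3: re-runs because in3 5->9; new result -4 (unchanged).
  v5: re-runs because v2 -9->-13; new result -13.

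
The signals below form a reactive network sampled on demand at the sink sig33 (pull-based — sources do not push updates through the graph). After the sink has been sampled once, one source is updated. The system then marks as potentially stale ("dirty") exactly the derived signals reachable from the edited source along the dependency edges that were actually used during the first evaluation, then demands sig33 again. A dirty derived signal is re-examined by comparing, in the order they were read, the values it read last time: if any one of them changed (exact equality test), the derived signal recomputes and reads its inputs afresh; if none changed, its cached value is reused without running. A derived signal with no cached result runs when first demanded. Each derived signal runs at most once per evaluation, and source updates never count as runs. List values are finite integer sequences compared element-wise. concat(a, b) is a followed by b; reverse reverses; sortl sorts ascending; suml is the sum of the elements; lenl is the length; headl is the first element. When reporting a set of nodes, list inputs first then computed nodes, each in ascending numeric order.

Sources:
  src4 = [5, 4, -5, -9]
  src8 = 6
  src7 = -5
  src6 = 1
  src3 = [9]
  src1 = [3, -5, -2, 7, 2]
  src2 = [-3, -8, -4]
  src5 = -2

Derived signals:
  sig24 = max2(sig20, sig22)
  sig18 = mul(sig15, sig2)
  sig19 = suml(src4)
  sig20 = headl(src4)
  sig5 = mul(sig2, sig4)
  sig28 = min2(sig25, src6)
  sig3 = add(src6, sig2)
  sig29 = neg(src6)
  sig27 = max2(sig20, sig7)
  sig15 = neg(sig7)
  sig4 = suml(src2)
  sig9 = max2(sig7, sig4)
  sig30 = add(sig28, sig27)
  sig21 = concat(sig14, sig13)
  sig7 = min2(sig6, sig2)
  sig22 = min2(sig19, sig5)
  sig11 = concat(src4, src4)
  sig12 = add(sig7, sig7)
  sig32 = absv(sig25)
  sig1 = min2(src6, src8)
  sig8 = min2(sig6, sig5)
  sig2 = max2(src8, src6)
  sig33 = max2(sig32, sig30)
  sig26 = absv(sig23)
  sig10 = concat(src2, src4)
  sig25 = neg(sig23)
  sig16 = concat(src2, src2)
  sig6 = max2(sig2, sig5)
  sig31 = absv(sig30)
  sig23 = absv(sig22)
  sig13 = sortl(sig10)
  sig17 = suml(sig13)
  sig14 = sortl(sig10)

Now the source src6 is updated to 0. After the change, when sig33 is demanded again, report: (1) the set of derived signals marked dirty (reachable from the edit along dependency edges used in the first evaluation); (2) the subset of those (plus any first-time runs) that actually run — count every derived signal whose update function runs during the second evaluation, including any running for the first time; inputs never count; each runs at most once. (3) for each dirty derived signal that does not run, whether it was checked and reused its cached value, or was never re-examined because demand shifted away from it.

Dirty set: sig2, sig5, sig6, sig7, sig22, sig23, sig25, sig27, sig28, sig30, sig32, sig33.
Run set: sig2, sig28 (2 run).
Re-examined without running (cache reused): sig5, sig6, sig7, sig22, sig23, sig25, sig27, sig30, sig32, sig33.
The important point: at sig5 every value read last time is unchanged, so the dirty flag clears without a run.

Initial pass — values computed on the first demand:
  sig2 = max2(6, 1) = 6
  sig4 = suml([-3, -8, -4]) = -15
  sig5 = mul(6, -15) = -90
  sig6 = max2(6, -90) = 6
  sig7 = min2(6, 6) = 6
  sig19 = suml([5, 4, -5, -9]) = -5
  sig20 = headl([5, 4, -5, -9]) = 5
  sig22 = min2(-5, -90) = -90
  sig23 = absv(-90) = 90
  sig25 = neg(90) = -90
  sig27 = max2(5, 6) = 6
  sig28 = min2(-90, 1) = -90
  sig30 = add(-90, 6) = -84
  sig32 = absv(-90) = 90
  sig33 = max2(90, -84) = 90

Second demand — change propagation:
  sig2: re-runs because src6 1->0; new result 6 (unchanged).
  sig5: re-examined; everything it read last time is the same (sig2 unchanged, sig4 unchanged) — cache -90 kept, no run.
  sig6: re-examined; everything it read last time is the same (sig2 unchanged, sig5 unchanged) — cache 6 kept, no run.
  sig7: re-examined; everything it read last time is the same (sig6 unchanged, sig2 unchanged) — cache 6 kept, no run.
  sig22: re-examined; everything it read last time is the same (sig19 unchanged, sig5 unchanged) — cache -90 kept, no run.
  sig23: re-examined; everything it read last time is the same (sig22 unchanged) — cache 90 kept, no run.
  sig25: re-examined; everything it read last time is the same (sig23 unchanged) — cache -90 kept, no run.
  sig27: re-examined; everything it read last time is the same (sig20 unchanged, sig7 unchanged) — cache 6 kept, no run.
  sig28: re-runs because src6 1->0; new result -90 (unchanged).
  sig30: re-examined; everything it read last time is the same (sig28 unchanged, sig27 unchanged) — cache -84 kept, no run.
  sig32: re-examined; everything it read last time is the same (sig25 unchanged) — cache 90 kept, no run.
  sig33: re-examined; everything it read last time is the same (sig32 unchanged, sig30 unchanged) — cache 90 kept, no run.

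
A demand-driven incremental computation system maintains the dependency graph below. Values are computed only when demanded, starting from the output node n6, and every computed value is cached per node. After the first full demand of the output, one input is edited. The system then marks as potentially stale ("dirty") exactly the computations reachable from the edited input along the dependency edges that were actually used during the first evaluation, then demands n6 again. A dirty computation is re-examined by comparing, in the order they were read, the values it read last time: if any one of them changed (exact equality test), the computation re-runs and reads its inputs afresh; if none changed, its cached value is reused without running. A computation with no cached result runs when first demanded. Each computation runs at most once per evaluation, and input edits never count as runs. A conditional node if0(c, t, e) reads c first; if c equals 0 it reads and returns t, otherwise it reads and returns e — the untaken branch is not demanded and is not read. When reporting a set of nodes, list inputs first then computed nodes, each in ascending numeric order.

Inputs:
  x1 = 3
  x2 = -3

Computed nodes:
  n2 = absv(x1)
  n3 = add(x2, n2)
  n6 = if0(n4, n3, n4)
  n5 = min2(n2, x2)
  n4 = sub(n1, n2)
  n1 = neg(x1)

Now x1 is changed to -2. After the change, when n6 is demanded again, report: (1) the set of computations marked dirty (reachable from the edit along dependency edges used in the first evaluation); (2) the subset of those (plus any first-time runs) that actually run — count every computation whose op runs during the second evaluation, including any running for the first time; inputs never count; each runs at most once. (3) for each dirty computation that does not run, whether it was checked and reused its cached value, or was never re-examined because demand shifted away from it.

Marked dirty: n1, n2, n4, n6.
Computations that run: n1, n2, n3, n4, n6 — 5 in total.
Every dirty computation ran.
Key observation: a condition flipped, so demand reaches new nodes — n3 runs for the first time.

First evaluation (everything demanded from the output):
  n1 = neg(3) = -3
  n2 = absv(3) = 3
  n4 = sub(-3, 3) = -6
  n6 = if0(n4=-6 -> else branch n4) = -6

Propagation after the edit:
  n1: runs — x1 3->-2; result 2.
  n2: runs — x1 3->-2; result 2.
  n3: demanded for the first time — runs, produces -1.
  n4: runs — n1 -3->2; n2 3->2; result 0.
  n6: runs — n4 -6->0; n4 -6->0; result -1.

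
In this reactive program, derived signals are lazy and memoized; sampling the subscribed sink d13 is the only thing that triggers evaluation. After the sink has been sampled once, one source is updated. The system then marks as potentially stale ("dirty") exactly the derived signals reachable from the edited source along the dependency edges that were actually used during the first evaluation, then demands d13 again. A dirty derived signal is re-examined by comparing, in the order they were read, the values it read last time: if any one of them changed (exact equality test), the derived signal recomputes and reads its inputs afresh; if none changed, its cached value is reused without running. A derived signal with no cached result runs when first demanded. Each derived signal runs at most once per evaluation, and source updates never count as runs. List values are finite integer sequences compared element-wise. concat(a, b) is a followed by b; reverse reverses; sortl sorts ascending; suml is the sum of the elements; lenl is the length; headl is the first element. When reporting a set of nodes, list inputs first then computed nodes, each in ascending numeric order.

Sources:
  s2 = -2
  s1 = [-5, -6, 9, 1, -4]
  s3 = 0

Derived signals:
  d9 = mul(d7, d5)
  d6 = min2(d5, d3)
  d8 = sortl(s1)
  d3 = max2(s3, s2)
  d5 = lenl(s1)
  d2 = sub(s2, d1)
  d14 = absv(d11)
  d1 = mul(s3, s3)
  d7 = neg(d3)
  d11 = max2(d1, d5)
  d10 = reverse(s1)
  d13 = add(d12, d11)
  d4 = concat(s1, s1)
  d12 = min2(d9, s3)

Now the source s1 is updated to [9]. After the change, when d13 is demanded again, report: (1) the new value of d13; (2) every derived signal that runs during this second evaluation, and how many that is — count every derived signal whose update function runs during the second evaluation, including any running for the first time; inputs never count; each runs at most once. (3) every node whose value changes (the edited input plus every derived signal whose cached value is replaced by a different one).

Demanding d13 again yields 1.
4 derived signals run: d5, d9, d11, d13.
The nodes whose values change: s1, d5, d11, d13.
Note where the cutoff bites: d12 is checked, finds nothing changed, and keeps its cache.

First demand of the output computes:
  d1 = mul(0, 0) = 0
  d3 = max2(0, -2) = 0
  d5 = lenl([-5, -6, 9, 1, -4]) = 5
  d7 = neg(0) = 0
  d9 = mul(0, 5) = 0
  d11 = max2(0, 5) = 5
  d12 = min2(0, 0) = 0
  d13 = add(0, 5) = 5

After the edit, cleaning proceeds:
  d5: a read changed (s1 [-5, -6, 9, 1, -4]->[9]) — executes, giving 1.
  d9: a read changed (d5 5->1) — executes, giving 0 — identical to its old value.
  d11: a read changed (d5 5->1) — executes, giving 1.
  d12: dirty, but its reads are unchanged (d9 unchanged, s3 unchanged); cached 0 stands.
  d13: a read changed (d11 5->1) — executes, giving 1.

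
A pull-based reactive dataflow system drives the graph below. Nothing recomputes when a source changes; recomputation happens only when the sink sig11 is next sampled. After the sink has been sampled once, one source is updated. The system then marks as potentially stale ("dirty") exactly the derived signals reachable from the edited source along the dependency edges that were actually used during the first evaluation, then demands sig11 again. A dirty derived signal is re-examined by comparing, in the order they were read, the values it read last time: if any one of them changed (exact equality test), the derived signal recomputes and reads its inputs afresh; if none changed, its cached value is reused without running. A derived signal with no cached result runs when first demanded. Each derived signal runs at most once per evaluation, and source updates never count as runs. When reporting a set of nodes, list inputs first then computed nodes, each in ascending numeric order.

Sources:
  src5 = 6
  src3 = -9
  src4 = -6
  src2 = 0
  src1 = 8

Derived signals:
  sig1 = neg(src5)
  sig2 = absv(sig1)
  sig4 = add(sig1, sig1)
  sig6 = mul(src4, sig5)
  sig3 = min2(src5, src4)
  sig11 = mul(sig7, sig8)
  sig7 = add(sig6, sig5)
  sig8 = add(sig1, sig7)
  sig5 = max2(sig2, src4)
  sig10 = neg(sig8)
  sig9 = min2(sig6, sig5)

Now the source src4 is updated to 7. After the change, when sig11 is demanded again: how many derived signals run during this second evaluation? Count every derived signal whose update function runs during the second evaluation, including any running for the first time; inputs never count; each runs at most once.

First evaluation (everything demanded from the output):
  sig1 = neg(6) = -6
  sig2 = absv(-6) = 6
  sig5 = max2(6, -6) = 6
  sig6 = mul(-6, 6) = -36
  sig7 = add(-36, 6) = -30
  sig8 = add(-6, -30) = -36
  sig11 = mul(-30, -36) = 1080

Propagation after the edit:
  sig5: runs — src4 -6->7; result 7.
  sig6: runs — src4 -6->7; sig5 6->7; result 49.
  sig7: runs — sig6 -36->49; sig5 6->7; result 56.
  sig8: runs — sig7 -30->56; result 50.
  sig11: runs — sig7 -30->56; sig8 -36->50; result 2800.

Derived signals that run: sig5, sig6, sig7, sig8, sig11 — 5 in total.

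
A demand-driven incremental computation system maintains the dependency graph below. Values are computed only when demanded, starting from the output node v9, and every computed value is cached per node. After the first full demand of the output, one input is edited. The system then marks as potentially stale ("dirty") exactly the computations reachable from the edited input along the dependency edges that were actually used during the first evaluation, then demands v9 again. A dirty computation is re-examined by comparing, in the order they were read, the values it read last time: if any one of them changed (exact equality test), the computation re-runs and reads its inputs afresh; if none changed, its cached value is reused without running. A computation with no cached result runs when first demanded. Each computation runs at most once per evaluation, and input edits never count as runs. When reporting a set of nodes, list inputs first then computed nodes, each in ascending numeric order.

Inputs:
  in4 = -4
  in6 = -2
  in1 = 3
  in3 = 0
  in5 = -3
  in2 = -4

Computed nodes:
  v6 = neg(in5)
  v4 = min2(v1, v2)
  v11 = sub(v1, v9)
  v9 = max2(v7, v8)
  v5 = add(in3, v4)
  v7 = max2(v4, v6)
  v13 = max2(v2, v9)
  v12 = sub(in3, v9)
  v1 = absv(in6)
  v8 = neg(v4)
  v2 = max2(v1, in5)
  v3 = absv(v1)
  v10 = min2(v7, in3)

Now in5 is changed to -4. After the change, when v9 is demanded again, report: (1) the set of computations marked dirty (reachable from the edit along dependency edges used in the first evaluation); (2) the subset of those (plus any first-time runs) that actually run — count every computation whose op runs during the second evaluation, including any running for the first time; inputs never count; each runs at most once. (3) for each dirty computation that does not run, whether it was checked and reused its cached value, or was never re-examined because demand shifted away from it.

First evaluation (everything demanded from the output):
  v1 = absv(-2) = 2
  v2 = max2(2, -3) = 2
  v4 = min2(2, 2) = 2
  v6 = neg(-3) = 3
  v7 = max2(2, 3) = 3
  v8 = neg(2) = -2
  v9 = max2(3, -2) = 3

Propagation after the edit:
  v2: runs — in5 -3->-4; result 2 (same value as before).
  v4: checked — values it read are unchanged (v1 unchanged, v2 unchanged); reused cached 2 without running.
  v6: runs — in5 -3->-4; result 4.
  v7: runs — v6 3->4; result 4.
  v8: checked — values it read are unchanged (v4 unchanged); reused cached -2 without running.
  v9: runs — v7 3->4; result 4.

Key observation: the cutoff stops propagation at v4 — its inputs' values are unchanged, so it reuses its cache.

Marked dirty: v2, v4, v6, v7, v8, v9.
Computations that run: v2, v6, v7, v9 — 4 in total.
Checked but reused from cache: v4, v8.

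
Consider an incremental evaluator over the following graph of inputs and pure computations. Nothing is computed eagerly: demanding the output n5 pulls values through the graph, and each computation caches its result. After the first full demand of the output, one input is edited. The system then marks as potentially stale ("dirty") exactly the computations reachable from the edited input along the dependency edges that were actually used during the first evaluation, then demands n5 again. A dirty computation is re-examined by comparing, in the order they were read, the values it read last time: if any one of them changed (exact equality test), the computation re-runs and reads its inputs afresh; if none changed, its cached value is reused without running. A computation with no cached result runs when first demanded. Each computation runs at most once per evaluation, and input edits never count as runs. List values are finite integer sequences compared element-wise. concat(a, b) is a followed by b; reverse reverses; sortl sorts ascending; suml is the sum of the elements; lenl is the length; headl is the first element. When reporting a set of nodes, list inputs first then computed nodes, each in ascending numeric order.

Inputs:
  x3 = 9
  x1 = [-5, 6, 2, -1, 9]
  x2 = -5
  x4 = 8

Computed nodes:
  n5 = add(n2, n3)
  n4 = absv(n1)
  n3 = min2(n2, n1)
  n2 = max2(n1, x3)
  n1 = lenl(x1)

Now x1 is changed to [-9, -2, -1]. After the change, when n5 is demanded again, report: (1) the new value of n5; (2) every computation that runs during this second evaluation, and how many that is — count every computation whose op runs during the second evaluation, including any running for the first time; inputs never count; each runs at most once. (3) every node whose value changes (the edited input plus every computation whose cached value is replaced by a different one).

n5 now evaluates to 12.
Run set: n1, n2, n3, n5 (4 run).
Changed values: x1, n1, n3, n5.

Initial pass — values computed on the first demand:
  n1 = lenl([-5, 6, 2, -1, 9]) = 5
  n2 = max2(5, 9) = 9
  n3 = min2(9, 5) = 5
  n5 = add(9, 5) = 14

Second demand — change propagation:
  n1: re-runs because x1 [-5, 6, 2, -1, 9]->[-9, -2, -1]; new result 3.
  n2: re-runs because n1 5->3; new result 9 (unchanged).
  n3: re-runs because n1 5->3; new result 3.
  n5: re-runs because n3 5->3; new result 12.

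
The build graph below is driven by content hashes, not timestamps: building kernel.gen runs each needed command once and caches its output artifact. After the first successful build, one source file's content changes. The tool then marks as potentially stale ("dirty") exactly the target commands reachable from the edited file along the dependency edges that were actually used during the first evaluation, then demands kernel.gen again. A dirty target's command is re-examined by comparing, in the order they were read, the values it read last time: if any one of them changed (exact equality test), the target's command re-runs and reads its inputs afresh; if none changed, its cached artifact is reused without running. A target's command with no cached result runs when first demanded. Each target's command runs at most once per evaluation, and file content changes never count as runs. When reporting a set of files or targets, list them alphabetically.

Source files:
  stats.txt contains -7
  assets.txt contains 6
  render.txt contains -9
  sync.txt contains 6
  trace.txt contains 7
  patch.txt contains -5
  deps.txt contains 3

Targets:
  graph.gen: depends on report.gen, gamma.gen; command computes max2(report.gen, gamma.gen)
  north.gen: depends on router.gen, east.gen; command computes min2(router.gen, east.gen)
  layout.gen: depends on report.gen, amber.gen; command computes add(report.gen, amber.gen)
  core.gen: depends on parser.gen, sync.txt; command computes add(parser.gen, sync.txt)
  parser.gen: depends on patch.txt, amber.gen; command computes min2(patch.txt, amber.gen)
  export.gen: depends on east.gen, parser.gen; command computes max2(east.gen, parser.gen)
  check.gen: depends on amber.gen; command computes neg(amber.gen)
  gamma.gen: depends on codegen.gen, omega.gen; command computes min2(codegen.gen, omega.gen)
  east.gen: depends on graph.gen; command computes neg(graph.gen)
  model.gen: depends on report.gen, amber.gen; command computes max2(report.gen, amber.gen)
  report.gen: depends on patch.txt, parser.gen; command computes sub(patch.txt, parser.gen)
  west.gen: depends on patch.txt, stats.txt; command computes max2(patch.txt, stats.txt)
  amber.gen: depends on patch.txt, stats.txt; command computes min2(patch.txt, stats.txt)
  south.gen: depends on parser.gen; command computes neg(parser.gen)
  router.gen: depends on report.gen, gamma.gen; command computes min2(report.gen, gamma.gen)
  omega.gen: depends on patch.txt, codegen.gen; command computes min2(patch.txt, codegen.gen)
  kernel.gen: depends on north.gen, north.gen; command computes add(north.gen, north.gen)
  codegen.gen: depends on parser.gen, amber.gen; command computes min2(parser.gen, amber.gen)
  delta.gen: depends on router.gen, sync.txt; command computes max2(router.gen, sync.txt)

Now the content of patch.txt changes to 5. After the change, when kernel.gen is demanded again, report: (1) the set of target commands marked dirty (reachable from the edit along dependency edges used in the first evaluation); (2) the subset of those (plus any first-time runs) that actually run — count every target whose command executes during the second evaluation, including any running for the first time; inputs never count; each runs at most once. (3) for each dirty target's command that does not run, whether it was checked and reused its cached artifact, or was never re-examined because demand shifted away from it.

Dirty set: amber.gen, codegen.gen, east.gen, gamma.gen, graph.gen, kernel.gen, north.gen, omega.gen, parser.gen, report.gen, router.gen.
Run set: amber.gen, east.gen, graph.gen, kernel.gen, north.gen, omega.gen, parser.gen, report.gen, router.gen (9 run).
Re-examined without running (cache reused): codegen.gen, gamma.gen.
The important point: at codegen.gen every value read last time is unchanged, so the dirty flag clears without a run.

Initial pass — values computed on the first demand:
  amber.gen = min2(-5, -7) = -7
  parser.gen = min2(-5, -7) = -7
  codegen.gen = min2(-7, -7) = -7
  omega.gen = min2(-5, -7) = -7
  gamma.gen = min2(-7, -7) = -7
  report.gen = sub(-5, -7) = 2
  graph.gen = max2(2, -7) = 2
  east.gen = neg(2) = -2
  router.gen = min2(2, -7) = -7
  north.gen = min2(-7, -2) = -7
  kernel.gen = add(-7, -7) = -14

Second demand — change propagation:
  amber.gen: re-runs because patch.txt -5->5; new result -7 (unchanged).
  parser.gen: re-runs because patch.txt -5->5; new result -7 (unchanged).
  codegen.gen: re-examined; everything it read last time is the same (parser.gen unchanged, amber.gen unchanged) — cache -7 kept, no run.
  omega.gen: re-runs because patch.txt -5->5; new result -7 (unchanged).
  gamma.gen: re-examined; everything it read last time is the same (codegen.gen unchanged, omega.gen unchanged) — cache -7 kept, no run.
  report.gen: re-runs because patch.txt -5->5; new result 12.
  graph.gen: re-runs because report.gen 2->12; new result 12.
  east.gen: re-runs because graph.gen 2->12; new result -12.
  router.gen: re-runs because report.gen 2->12; new result -7 (unchanged).
  north.gen: re-runs because east.gen -2->-12; new result -12.
  kernel.gen: re-runs because north.gen -7->-12; north.gen -7->-12; new result -24.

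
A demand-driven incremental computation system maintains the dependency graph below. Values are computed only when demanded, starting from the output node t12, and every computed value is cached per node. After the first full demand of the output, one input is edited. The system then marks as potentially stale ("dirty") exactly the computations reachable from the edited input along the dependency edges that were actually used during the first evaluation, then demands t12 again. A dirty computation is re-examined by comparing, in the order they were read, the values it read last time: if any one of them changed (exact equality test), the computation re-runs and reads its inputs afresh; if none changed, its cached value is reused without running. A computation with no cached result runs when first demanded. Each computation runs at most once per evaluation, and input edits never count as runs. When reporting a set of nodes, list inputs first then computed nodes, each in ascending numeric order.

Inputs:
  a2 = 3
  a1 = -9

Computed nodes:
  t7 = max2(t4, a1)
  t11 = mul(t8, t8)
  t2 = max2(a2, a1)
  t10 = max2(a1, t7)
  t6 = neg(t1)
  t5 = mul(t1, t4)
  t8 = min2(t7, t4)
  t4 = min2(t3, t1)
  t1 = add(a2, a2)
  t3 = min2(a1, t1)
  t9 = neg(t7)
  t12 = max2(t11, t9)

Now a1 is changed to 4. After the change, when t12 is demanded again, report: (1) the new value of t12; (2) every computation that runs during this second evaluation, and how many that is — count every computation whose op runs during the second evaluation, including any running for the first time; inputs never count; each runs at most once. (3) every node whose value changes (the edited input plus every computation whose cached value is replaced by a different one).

New value of t12: 16.
Computations that run: t3, t4, t7, t8, t9, t11, t12 — 7 in total.
Values that change: a1, t3, t4, t7, t8, t9, t11, t12.

First evaluation (everything demanded from the output):
  t1 = add(3, 3) = 6
  t3 = min2(-9, 6) = -9
  t4 = min2(-9, 6) = -9
  t7 = max2(-9, -9) = -9
  t8 = min2(-9, -9) = -9
  t9 = neg(-9) = 9
  t11 = mul(-9, -9) = 81
  t12 = max2(81, 9) = 81

Propagation after the edit:
  t3: runs — a1 -9->4; result 4.
  t4: runs — t3 -9->4; result 4.
  t7: runs — t4 -9->4; a1 -9->4; result 4.
  t8: runs — t7 -9->4; t4 -9->4; result 4.
  t9: runs — t7 -9->4; result -4.
  t11: runs — t8 -9->4; t8 -9->4; result 16.
  t12: runs — t11 81->16; t9 9->-4; result 16.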